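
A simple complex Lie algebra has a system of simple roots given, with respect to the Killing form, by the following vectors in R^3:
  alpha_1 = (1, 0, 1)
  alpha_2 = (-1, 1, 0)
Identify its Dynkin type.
A_2 (sl(3))

Compute the Cartan integers a_ij = 2(alpha_i, alpha_j)/(alpha_j, alpha_j); the resulting 2x2 Cartan matrix is
[[2, -1], [-1, 2]].
All simple roots have the same length, so the diagram is simply laced. The associated Dynkin diagram is a chain of 2 nodes with single edges (A_2), so the type is A_2 (the algebra sl(3)).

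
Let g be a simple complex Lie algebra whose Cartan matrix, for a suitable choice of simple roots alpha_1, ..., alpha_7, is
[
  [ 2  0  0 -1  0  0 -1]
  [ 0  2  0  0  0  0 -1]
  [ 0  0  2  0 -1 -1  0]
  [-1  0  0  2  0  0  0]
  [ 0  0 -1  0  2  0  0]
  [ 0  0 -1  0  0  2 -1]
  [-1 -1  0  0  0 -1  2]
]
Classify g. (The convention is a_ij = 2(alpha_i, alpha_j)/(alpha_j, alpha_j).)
type E_7

The matrix has rank 7 with 2's on the diagonal. Reading the off-diagonal entries as Dynkin edges (a single edge where a_ij = a_ji = -1; a double or triple edge where a_ij * a_ji = 2 or 3), the diagram is a chain of 6 nodes with one extra node attached to the third node from one end (E_7). One simple-root ordering that puts it in standard form is (alpha_4, alpha_2, alpha_1, alpha_7, alpha_6, alpha_3, alpha_5). So the algebra is type E_7.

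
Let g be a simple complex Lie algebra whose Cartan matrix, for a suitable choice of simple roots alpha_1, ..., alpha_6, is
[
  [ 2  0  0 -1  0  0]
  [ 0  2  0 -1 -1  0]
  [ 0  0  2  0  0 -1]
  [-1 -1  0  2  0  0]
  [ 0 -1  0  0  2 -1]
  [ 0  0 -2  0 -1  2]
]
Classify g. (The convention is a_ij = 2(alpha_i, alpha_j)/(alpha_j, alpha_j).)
The matrix has rank 6 with 2's on the diagonal. Reading the off-diagonal entries as Dynkin edges (a single edge where a_ij = a_ji = -1; a double or triple edge where a_ij * a_ji = 2 or 3), the diagram is a chain of 6 nodes with a double edge at one end; the terminal node there is the unique short simple root (B_6). One simple-root ordering that puts it in standard form is (alpha_1, alpha_4, alpha_2, alpha_5, alpha_6, alpha_3). So the algebra is type B_6, i.e. so(13).

type B_6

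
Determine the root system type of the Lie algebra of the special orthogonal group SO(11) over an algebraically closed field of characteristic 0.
B5

This is so(11) with 11 odd, which has dimension 11(11-1)/2 = 55 and rank (11-1)/2 = 5. In the classification of classical Lie algebras, the orthogonal algebra so(2n+1) in an odd number of variables has type B_n; here n = 5, so the Dynkin diagram is a chain of 5 nodes with a double edge at one end; the terminal node there is the unique short simple root (B_5). Hence the type is B_5.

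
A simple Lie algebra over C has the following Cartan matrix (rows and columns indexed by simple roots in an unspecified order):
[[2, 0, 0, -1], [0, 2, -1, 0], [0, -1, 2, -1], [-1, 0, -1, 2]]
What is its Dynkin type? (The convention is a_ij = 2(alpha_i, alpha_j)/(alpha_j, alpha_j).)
A_4

The matrix has rank 4 with 2's on the diagonal. Reading the off-diagonal entries as Dynkin edges (a single edge where a_ij = a_ji = -1; a double or triple edge where a_ij * a_ji = 2 or 3), the diagram is a chain of 4 nodes with single edges (A_4). One simple-root ordering that puts it in standard form is (alpha_2, alpha_3, alpha_4, alpha_1). So the algebra is type A_4, i.e. sl(5).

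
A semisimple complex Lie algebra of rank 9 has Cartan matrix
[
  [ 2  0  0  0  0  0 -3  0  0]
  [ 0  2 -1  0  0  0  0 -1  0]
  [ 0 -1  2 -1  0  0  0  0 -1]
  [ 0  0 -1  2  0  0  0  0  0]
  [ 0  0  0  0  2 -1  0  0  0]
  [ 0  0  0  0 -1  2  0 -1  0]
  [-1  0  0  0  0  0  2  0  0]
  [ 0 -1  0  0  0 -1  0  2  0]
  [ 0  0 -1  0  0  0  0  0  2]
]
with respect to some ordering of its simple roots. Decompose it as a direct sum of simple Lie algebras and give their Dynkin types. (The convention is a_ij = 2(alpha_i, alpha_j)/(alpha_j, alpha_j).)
The diagram associated to this matrix has two connected components: the simple roots {alpha_2, alpha_3, alpha_4, alpha_5, alpha_6, alpha_8, alpha_9} form a chain of 5 nodes with a fork of two nodes at one end (D_7), and {alpha_1, alpha_7} form two nodes joined by a triple edge (G_2). A semisimple Lie algebra decomposes uniquely as the direct sum of simple ideals, one per connected component of its Dynkin diagram, so g ≅ D_7 ⊕ G_2 (dimension 91 + 14 = 105).

D_7 + G_2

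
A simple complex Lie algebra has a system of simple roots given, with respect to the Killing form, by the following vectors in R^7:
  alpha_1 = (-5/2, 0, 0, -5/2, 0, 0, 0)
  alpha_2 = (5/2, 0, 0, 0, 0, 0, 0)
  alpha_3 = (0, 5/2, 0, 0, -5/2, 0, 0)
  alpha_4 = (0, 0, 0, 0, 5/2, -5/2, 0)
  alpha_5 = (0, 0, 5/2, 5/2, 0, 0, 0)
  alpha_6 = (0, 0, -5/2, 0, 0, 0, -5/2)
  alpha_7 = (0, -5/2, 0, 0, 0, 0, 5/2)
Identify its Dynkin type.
Compute the Cartan integers a_ij = 2(alpha_i, alpha_j)/(alpha_j, alpha_j); the resulting 7x7 Cartan matrix is
[[2, -2, 0, 0, -1, 0, 0], [-1, 2, 0, 0, 0, 0, 0], [0, 0, 2, -1, 0, 0, -1], [0, 0, -1, 2, 0, 0, 0], [-1, 0, 0, 0, 2, -1, 0], [0, 0, 0, 0, -1, 2, -1], [0, 0, -1, 0, 0, -1, 2]].
The roots have two lengths (squared-length ratio 2:1); the short ones are alpha_{2}. The associated Dynkin diagram is a chain of 7 nodes with a double edge at one end; the terminal node there is the unique short simple root (B_7), so the type is B_7 (the algebra so(15)).

B_7 (so(15))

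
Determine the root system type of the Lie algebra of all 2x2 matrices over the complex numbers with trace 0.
This is sl(2), which has dimension 2^2 - 1 = 3 and rank 2 - 1 = 1 (a Cartan subalgebra is the diagonal traceless matrices). In the classification of classical Lie algebras, the special linear algebra sl(n+1) has type A_n; here n = 1, so the Dynkin diagram is a chain of 1 nodes with single edges (A_1). Hence the type is A_1.

type A_1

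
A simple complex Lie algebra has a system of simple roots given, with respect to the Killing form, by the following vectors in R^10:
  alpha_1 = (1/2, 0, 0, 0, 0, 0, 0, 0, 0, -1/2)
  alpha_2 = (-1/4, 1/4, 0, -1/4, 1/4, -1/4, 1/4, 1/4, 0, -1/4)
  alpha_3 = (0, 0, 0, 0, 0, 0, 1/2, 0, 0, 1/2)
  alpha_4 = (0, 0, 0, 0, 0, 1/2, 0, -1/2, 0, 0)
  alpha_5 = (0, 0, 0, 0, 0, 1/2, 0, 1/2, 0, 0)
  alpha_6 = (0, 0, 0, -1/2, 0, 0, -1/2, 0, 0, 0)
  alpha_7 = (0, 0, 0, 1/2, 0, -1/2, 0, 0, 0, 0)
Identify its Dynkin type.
Compute the Cartan integers a_ij = 2(alpha_i, alpha_j)/(alpha_j, alpha_j); the resulting 7x7 Cartan matrix is
[[2, 0, -1, 0, 0, 0, 0], [0, 2, 0, -1, 0, 0, 0], [-1, 0, 2, 0, 0, -1, 0], [0, -1, 0, 2, 0, 0, -1], [0, 0, 0, 0, 2, 0, -1], [0, 0, -1, 0, 0, 2, -1], [0, 0, 0, -1, -1, -1, 2]].
All simple roots have the same length, so the diagram is simply laced. The associated Dynkin diagram is a chain of 6 nodes with one extra node attached to the third node from one end (E_7), so the type is E_7.

E_7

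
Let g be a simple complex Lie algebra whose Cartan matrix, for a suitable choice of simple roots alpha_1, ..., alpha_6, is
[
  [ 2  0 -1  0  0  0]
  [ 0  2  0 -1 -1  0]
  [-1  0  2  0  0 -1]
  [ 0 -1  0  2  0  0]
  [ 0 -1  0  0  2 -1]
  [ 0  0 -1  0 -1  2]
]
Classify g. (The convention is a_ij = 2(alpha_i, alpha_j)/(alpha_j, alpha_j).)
The matrix has rank 6 with 2's on the diagonal. Reading the off-diagonal entries as Dynkin edges (a single edge where a_ij = a_ji = -1; a double or triple edge where a_ij * a_ji = 2 or 3), the diagram is a chain of 6 nodes with single edges (A_6). One simple-root ordering that puts it in standard form is (alpha_1, alpha_3, alpha_6, alpha_5, alpha_2, alpha_4). So the algebra is type A_6, i.e. sl(7).

type A_6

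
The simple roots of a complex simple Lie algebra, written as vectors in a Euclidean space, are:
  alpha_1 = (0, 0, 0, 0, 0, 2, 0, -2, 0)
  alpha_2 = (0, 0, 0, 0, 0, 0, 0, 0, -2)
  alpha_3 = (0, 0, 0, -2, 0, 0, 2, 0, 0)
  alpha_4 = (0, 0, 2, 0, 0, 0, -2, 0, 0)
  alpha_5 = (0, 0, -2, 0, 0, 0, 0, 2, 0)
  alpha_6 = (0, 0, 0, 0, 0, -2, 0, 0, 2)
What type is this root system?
Compute the Cartan integers a_ij = 2(alpha_i, alpha_j)/(alpha_j, alpha_j); the resulting 6x6 Cartan matrix is
[[2, 0, 0, 0, -1, -1], [0, 2, 0, 0, 0, -1], [0, 0, 2, -1, 0, 0], [0, 0, -1, 2, -1, 0], [-1, 0, 0, -1, 2, 0], [-1, -2, 0, 0, 0, 2]].
The roots have two lengths (squared-length ratio 2:1); the short ones are alpha_{2}. The associated Dynkin diagram is a chain of 6 nodes with a double edge at one end; the terminal node there is the unique short simple root (B_6), so the type is B_6 (the algebra so(13)).

B_6 (so(13))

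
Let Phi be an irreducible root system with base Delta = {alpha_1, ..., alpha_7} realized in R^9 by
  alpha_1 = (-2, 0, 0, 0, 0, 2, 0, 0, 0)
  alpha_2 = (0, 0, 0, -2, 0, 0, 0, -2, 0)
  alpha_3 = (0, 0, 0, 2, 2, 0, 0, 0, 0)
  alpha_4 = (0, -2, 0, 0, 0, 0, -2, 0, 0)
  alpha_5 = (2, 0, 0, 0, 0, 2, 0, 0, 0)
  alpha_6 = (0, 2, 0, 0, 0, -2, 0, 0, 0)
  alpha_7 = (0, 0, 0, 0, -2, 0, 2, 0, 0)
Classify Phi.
D7

Compute the Cartan integers a_ij = 2(alpha_i, alpha_j)/(alpha_j, alpha_j); the resulting 7x7 Cartan matrix is
[[2, 0, 0, 0, 0, -1, 0], [0, 2, -1, 0, 0, 0, 0], [0, -1, 2, 0, 0, 0, -1], [0, 0, 0, 2, 0, -1, -1], [0, 0, 0, 0, 2, -1, 0], [-1, 0, 0, -1, -1, 2, 0], [0, 0, -1, -1, 0, 0, 2]].
All simple roots have the same length, so the diagram is simply laced. The associated Dynkin diagram is a chain of 5 nodes with a fork of two nodes at one end (D_7), so the type is D_7 (the algebra so(14)).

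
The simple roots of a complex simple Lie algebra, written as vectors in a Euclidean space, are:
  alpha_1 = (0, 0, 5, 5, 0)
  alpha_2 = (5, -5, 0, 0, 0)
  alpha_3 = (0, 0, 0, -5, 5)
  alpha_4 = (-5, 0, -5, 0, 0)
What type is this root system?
A_4

Compute the Cartan integers a_ij = 2(alpha_i, alpha_j)/(alpha_j, alpha_j); the resulting 4x4 Cartan matrix is
[[2, 0, -1, -1], [0, 2, 0, -1], [-1, 0, 2, 0], [-1, -1, 0, 2]].
All simple roots have the same length, so the diagram is simply laced. The associated Dynkin diagram is a chain of 4 nodes with single edges (A_4), so the type is A_4 (the algebra sl(5)).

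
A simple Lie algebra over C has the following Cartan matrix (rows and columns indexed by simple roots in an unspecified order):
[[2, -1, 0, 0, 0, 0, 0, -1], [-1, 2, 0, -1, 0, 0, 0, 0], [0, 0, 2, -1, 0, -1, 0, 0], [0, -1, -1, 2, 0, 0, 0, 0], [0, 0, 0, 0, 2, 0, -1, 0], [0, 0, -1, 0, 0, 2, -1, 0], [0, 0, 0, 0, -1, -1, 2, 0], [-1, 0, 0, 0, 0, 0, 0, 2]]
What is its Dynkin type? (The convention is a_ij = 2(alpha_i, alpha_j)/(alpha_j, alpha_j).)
The matrix has rank 8 with 2's on the diagonal. Reading the off-diagonal entries as Dynkin edges (a single edge where a_ij = a_ji = -1; a double or triple edge where a_ij * a_ji = 2 or 3), the diagram is a chain of 8 nodes with single edges (A_8). One simple-root ordering that puts it in standard form is (alpha_5, alpha_7, alpha_6, alpha_3, alpha_4, alpha_2, alpha_1, alpha_8). So the algebra is type A_8, i.e. sl(9).

A_8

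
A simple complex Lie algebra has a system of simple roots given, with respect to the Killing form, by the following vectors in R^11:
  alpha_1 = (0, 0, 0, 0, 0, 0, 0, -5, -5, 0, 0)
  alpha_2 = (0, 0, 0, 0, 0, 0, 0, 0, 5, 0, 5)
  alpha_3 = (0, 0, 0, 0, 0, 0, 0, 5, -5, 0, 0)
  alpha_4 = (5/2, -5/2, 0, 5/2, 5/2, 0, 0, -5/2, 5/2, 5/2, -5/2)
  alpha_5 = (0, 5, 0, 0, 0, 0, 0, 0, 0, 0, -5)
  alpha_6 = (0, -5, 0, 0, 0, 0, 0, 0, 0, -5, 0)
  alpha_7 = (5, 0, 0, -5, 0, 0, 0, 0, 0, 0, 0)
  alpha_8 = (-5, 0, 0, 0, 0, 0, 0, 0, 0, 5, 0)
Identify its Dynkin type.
Compute the Cartan integers a_ij = 2(alpha_i, alpha_j)/(alpha_j, alpha_j); the resulting 8x8 Cartan matrix is
[[2, -1, 0, 0, 0, 0, 0, 0], [-1, 2, -1, 0, -1, 0, 0, 0], [0, -1, 2, -1, 0, 0, 0, 0], [0, 0, -1, 2, 0, 0, 0, 0], [0, -1, 0, 0, 2, -1, 0, 0], [0, 0, 0, 0, -1, 2, 0, -1], [0, 0, 0, 0, 0, 0, 2, -1], [0, 0, 0, 0, 0, -1, -1, 2]].
All simple roots have the same length, so the diagram is simply laced. The associated Dynkin diagram is a chain of 7 nodes with one extra node attached to the third node from one end (E_8), so the type is E_8.

type E_8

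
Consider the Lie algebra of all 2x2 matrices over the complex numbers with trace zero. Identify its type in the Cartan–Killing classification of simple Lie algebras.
This is sl(2), which has dimension 2^2 - 1 = 3 and rank 2 - 1 = 1 (a Cartan subalgebra is the diagonal traceless matrices). In the classification of classical Lie algebras, the special linear algebra sl(n+1) has type A_n; here n = 1, so the Dynkin diagram is a chain of 1 nodes with single edges (A_1). Hence the type is A_1.

A_1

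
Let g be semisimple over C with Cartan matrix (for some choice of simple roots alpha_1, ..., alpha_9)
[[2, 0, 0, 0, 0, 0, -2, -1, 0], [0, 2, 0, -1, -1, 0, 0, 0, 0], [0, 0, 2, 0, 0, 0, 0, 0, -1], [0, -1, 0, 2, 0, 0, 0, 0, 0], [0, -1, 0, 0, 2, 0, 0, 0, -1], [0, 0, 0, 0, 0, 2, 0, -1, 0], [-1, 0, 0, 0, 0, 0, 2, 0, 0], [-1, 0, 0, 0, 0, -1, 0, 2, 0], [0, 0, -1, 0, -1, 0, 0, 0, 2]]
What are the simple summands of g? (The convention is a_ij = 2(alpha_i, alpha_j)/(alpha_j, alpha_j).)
The diagram associated to this matrix has two connected components: the simple roots {alpha_2, alpha_3, alpha_4, alpha_5, alpha_9} form a chain of 5 nodes with single edges (A_5), and {alpha_1, alpha_6, alpha_7, alpha_8} form a chain of 4 nodes with a double edge at one end; the terminal node there is the unique short simple root (B_4). A semisimple Lie algebra decomposes uniquely as the direct sum of simple ideals, one per connected component of its Dynkin diagram, so g ≅ A_5 ⊕ B_4 (dimension 35 + 36 = 71).

A_5 (sl(6)) + B_4 (so(9))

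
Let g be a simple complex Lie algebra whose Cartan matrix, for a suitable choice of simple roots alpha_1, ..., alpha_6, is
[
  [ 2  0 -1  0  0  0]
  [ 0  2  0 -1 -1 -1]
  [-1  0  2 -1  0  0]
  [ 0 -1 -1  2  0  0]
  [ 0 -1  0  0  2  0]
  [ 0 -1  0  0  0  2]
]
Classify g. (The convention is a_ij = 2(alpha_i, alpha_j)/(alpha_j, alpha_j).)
type D_6

The matrix has rank 6 with 2's on the diagonal. Reading the off-diagonal entries as Dynkin edges (a single edge where a_ij = a_ji = -1; a double or triple edge where a_ij * a_ji = 2 or 3), the diagram is a chain of 4 nodes with a fork of two nodes at one end (D_6). One simple-root ordering that puts it in standard form is (alpha_1, alpha_3, alpha_4, alpha_2, alpha_5, alpha_6). So the algebra is type D_6, i.e. so(12).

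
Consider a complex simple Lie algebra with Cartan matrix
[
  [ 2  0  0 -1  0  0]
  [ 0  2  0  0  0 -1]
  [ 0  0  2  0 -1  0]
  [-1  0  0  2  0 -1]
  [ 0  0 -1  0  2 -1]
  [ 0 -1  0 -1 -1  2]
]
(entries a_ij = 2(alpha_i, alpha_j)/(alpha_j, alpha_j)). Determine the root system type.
The matrix has rank 6 with 2's on the diagonal. Reading the off-diagonal entries as Dynkin edges (a single edge where a_ij = a_ji = -1; a double or triple edge where a_ij * a_ji = 2 or 3), the diagram is a chain of 5 nodes with one extra node attached to the third node from one end (E_6). One simple-root ordering that puts it in standard form is (alpha_1, alpha_2, alpha_4, alpha_6, alpha_5, alpha_3). So the algebra is type E_6.

E_6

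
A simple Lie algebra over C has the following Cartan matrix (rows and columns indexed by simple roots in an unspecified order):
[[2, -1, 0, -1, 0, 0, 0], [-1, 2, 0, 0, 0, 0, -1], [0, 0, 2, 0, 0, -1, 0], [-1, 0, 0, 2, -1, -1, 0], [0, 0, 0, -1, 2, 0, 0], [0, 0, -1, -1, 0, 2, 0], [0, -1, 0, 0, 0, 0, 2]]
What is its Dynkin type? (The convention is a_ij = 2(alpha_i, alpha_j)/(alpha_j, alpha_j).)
E7

The matrix has rank 7 with 2's on the diagonal. Reading the off-diagonal entries as Dynkin edges (a single edge where a_ij = a_ji = -1; a double or triple edge where a_ij * a_ji = 2 or 3), the diagram is a chain of 6 nodes with one extra node attached to the third node from one end (E_7). One simple-root ordering that puts it in standard form is (alpha_3, alpha_5, alpha_6, alpha_4, alpha_1, alpha_2, alpha_7). So the algebra is type E_7.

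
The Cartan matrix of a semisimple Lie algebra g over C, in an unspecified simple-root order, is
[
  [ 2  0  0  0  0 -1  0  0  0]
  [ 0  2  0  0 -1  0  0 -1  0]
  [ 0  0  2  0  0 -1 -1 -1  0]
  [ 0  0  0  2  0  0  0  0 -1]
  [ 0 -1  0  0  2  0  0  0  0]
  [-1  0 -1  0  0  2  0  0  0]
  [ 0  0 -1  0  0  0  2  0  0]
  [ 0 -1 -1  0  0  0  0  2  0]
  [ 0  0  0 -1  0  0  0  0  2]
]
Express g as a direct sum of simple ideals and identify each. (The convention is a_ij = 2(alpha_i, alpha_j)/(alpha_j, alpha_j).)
The diagram associated to this matrix has two connected components: the simple roots {alpha_4, alpha_9} form a chain of 2 nodes with single edges (A_2), and {alpha_1, alpha_2, alpha_3, alpha_5, alpha_6, alpha_7, alpha_8} form a chain of 6 nodes with one extra node attached to the third node from one end (E_7). A semisimple Lie algebra decomposes uniquely as the direct sum of simple ideals, one per connected component of its Dynkin diagram, so g ≅ A_2 ⊕ E_7 (dimension 8 + 133 = 141).

A_2 (sl(3)) ⊕ E_7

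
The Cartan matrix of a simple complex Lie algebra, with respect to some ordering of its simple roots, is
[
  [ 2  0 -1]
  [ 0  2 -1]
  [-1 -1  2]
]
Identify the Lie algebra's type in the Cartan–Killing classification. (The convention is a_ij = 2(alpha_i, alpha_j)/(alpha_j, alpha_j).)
The matrix has rank 3 with 2's on the diagonal. Reading the off-diagonal entries as Dynkin edges (a single edge where a_ij = a_ji = -1; a double or triple edge where a_ij * a_ji = 2 or 3), the diagram is a chain of 3 nodes with single edges (A_3). One simple-root ordering that puts it in standard form is (alpha_1, alpha_3, alpha_2). So the algebra is type A_3, i.e. sl(4).

type A_3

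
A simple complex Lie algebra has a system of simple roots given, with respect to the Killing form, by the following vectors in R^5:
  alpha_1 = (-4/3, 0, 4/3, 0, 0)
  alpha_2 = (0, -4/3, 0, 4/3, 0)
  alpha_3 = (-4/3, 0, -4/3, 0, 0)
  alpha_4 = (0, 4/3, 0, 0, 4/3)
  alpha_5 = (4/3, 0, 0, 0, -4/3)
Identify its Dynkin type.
D_5 (so(10))

Compute the Cartan integers a_ij = 2(alpha_i, alpha_j)/(alpha_j, alpha_j); the resulting 5x5 Cartan matrix is
[[2, 0, 0, 0, -1], [0, 2, 0, -1, 0], [0, 0, 2, 0, -1], [0, -1, 0, 2, -1], [-1, 0, -1, -1, 2]].
All simple roots have the same length, so the diagram is simply laced. The associated Dynkin diagram is a chain of 3 nodes with a fork of two nodes at one end (D_5), so the type is D_5 (the algebra so(10)).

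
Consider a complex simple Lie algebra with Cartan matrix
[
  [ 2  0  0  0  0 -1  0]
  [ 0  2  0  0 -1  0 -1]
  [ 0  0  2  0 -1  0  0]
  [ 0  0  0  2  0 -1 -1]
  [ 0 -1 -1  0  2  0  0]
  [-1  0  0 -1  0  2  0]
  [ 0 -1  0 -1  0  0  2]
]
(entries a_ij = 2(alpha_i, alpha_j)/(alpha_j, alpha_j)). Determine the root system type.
The matrix has rank 7 with 2's on the diagonal. Reading the off-diagonal entries as Dynkin edges (a single edge where a_ij = a_ji = -1; a double or triple edge where a_ij * a_ji = 2 or 3), the diagram is a chain of 7 nodes with single edges (A_7). One simple-root ordering that puts it in standard form is (alpha_3, alpha_5, alpha_2, alpha_7, alpha_4, alpha_6, alpha_1). So the algebra is type A_7, i.e. sl(8).

type A_7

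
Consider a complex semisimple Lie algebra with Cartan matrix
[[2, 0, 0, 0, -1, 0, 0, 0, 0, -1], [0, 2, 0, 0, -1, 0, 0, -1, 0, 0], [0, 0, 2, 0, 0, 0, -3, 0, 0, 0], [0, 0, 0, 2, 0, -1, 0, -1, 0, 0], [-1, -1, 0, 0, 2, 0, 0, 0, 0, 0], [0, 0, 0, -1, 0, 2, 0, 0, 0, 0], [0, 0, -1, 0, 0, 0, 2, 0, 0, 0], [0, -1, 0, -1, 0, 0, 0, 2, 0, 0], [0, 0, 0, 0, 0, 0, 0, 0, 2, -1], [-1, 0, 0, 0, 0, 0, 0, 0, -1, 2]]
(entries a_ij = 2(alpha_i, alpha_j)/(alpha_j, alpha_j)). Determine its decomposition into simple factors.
A_8 + G_2

The diagram associated to this matrix has two connected components: the simple roots {alpha_1, alpha_2, alpha_4, alpha_5, alpha_6, alpha_8, alpha_9, alpha_10} form a chain of 8 nodes with single edges (A_8), and {alpha_3, alpha_7} form two nodes joined by a triple edge (G_2). A semisimple Lie algebra decomposes uniquely as the direct sum of simple ideals, one per connected component of its Dynkin diagram, so g ≅ A_8 ⊕ G_2 (dimension 80 + 14 = 94).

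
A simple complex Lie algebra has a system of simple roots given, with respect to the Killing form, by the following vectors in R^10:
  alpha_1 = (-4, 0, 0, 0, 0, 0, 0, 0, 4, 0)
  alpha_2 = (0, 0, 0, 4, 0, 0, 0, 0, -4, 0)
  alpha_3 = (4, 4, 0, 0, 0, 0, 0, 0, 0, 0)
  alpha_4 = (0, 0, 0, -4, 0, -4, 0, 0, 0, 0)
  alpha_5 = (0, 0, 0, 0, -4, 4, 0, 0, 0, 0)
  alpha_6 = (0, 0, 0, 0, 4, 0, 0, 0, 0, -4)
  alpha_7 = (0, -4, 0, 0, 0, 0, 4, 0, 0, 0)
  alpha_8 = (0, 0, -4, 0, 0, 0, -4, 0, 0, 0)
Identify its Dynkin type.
Compute the Cartan integers a_ij = 2(alpha_i, alpha_j)/(alpha_j, alpha_j); the resulting 8x8 Cartan matrix is
[[2, -1, -1, 0, 0, 0, 0, 0], [-1, 2, 0, -1, 0, 0, 0, 0], [-1, 0, 2, 0, 0, 0, -1, 0], [0, -1, 0, 2, -1, 0, 0, 0], [0, 0, 0, -1, 2, -1, 0, 0], [0, 0, 0, 0, -1, 2, 0, 0], [0, 0, -1, 0, 0, 0, 2, -1], [0, 0, 0, 0, 0, 0, -1, 2]].
All simple roots have the same length, so the diagram is simply laced. The associated Dynkin diagram is a chain of 8 nodes with single edges (A_8), so the type is A_8 (the algebra sl(9)).

type A_8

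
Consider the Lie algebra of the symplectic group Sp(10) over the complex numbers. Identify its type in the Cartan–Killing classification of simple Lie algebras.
This is sp(10), which has dimension 10(10+1)/2 = 55 and rank 10/2 = 5. In the classification of classical Lie algebras, the symplectic algebra sp(2n) has type C_n; here n = 5, so the Dynkin diagram is a chain of 5 nodes with a double edge at one end; the terminal node there is the unique long simple root (C_5). Hence the type is C_5.

C_5 (sp(10))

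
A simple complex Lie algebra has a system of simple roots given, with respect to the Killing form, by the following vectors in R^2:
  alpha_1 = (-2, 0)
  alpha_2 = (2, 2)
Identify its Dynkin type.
Compute the Cartan integers a_ij = 2(alpha_i, alpha_j)/(alpha_j, alpha_j); the resulting 2x2 Cartan matrix is
[[2, -1], [-2, 2]].
The roots have two lengths (squared-length ratio 2:1); the short ones are alpha_{1}. The associated Dynkin diagram is a chain of 2 nodes with a double edge at one end; the terminal node there is the unique short simple root (B_2), so the type is B_2 (the algebra so(5)).

type B_2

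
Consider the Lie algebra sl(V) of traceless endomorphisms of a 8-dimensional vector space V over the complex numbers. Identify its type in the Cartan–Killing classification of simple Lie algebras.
A7

This is sl(8), which has dimension 8^2 - 1 = 63 and rank 8 - 1 = 7 (a Cartan subalgebra is the diagonal traceless matrices). In the classification of classical Lie algebras, the special linear algebra sl(n+1) has type A_n; here n = 7, so the Dynkin diagram is a chain of 7 nodes with single edges (A_7). Hence the type is A_7.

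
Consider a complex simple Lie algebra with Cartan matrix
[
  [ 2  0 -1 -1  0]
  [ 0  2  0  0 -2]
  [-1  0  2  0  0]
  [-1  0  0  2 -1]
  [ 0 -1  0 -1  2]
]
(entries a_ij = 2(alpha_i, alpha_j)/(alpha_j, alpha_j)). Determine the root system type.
C_5

The matrix has rank 5 with 2's on the diagonal. Reading the off-diagonal entries as Dynkin edges (a single edge where a_ij = a_ji = -1; a double or triple edge where a_ij * a_ji = 2 or 3), the diagram is a chain of 5 nodes with a double edge at one end; the terminal node there is the unique long simple root (C_5). One simple-root ordering that puts it in standard form is (alpha_3, alpha_1, alpha_4, alpha_5, alpha_2). So the algebra is type C_5, i.e. sp(10).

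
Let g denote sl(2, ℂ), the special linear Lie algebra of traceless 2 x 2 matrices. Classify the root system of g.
This is sl(2), which has dimension 2^2 - 1 = 3 and rank 2 - 1 = 1 (a Cartan subalgebra is the diagonal traceless matrices). In the classification of classical Lie algebras, the special linear algebra sl(n+1) has type A_n; here n = 1, so the Dynkin diagram is a chain of 1 nodes with single edges (A_1). Hence the type is A_1.

A_1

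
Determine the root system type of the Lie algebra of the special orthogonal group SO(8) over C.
This is so(8) with 8 even, which has dimension 8(8-1)/2 = 28 and rank 8/2 = 4. In the classification of classical Lie algebras, the orthogonal algebra so(2n) in an even number of variables has type D_n; here n = 4, so the Dynkin diagram is a chain of 2 nodes with a fork of two nodes at one end (D_4). Hence the type is D_4.

type D_4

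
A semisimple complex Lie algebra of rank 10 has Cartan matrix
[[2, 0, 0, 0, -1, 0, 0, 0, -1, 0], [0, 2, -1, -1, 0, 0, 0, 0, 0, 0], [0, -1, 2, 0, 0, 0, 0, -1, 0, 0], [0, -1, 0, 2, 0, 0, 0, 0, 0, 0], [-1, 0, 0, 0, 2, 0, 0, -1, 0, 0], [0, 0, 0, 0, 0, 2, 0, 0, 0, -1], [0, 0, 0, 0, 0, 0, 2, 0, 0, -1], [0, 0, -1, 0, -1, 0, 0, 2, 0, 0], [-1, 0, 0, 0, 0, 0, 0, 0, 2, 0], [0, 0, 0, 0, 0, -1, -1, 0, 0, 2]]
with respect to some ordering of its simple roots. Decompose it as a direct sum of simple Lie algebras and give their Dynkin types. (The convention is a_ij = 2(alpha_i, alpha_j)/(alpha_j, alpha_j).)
The diagram associated to this matrix has two connected components: the simple roots {alpha_6, alpha_7, alpha_10} form a chain of 3 nodes with single edges (A_3), and {alpha_1, alpha_2, alpha_3, alpha_4, alpha_5, alpha_8, alpha_9} form a chain of 7 nodes with single edges (A_7). A semisimple Lie algebra decomposes uniquely as the direct sum of simple ideals, one per connected component of its Dynkin diagram, so g ≅ A_3 ⊕ A_7 (dimension 15 + 63 = 78).

A_3 (sl(4)) ⊕ A_7 (sl(8))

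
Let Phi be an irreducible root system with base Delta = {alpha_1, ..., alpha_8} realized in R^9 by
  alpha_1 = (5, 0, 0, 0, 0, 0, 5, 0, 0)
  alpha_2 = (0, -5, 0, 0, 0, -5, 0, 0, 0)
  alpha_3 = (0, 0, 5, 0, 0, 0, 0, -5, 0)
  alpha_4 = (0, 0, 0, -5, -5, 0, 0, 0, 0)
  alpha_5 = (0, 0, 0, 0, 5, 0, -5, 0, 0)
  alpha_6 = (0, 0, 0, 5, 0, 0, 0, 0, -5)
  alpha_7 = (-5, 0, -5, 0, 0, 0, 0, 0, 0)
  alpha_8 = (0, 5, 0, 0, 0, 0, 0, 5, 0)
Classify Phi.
A_8

Compute the Cartan integers a_ij = 2(alpha_i, alpha_j)/(alpha_j, alpha_j); the resulting 8x8 Cartan matrix is
[[2, 0, 0, 0, -1, 0, -1, 0], [0, 2, 0, 0, 0, 0, 0, -1], [0, 0, 2, 0, 0, 0, -1, -1], [0, 0, 0, 2, -1, -1, 0, 0], [-1, 0, 0, -1, 2, 0, 0, 0], [0, 0, 0, -1, 0, 2, 0, 0], [-1, 0, -1, 0, 0, 0, 2, 0], [0, -1, -1, 0, 0, 0, 0, 2]].
All simple roots have the same length, so the diagram is simply laced. The associated Dynkin diagram is a chain of 8 nodes with single edges (A_8), so the type is A_8 (the algebra sl(9)).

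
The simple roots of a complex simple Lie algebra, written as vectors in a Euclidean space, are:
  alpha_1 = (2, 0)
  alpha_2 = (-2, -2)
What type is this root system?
B2

Compute the Cartan integers a_ij = 2(alpha_i, alpha_j)/(alpha_j, alpha_j); the resulting 2x2 Cartan matrix is
[[2, -1], [-2, 2]].
The roots have two lengths (squared-length ratio 2:1); the short ones are alpha_{1}. The associated Dynkin diagram is a chain of 2 nodes with a double edge at one end; the terminal node there is the unique short simple root (B_2), so the type is B_2 (the algebra so(5)).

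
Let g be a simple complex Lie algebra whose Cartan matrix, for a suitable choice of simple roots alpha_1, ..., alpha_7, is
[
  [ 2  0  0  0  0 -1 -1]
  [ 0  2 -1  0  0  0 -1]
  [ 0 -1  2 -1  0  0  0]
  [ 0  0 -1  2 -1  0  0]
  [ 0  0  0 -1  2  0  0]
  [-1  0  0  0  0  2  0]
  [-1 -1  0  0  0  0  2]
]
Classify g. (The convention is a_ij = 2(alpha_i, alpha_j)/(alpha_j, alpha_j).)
The matrix has rank 7 with 2's on the diagonal. Reading the off-diagonal entries as Dynkin edges (a single edge where a_ij = a_ji = -1; a double or triple edge where a_ij * a_ji = 2 or 3), the diagram is a chain of 7 nodes with single edges (A_7). One simple-root ordering that puts it in standard form is (alpha_6, alpha_1, alpha_7, alpha_2, alpha_3, alpha_4, alpha_5). So the algebra is type A_7, i.e. sl(8).

A7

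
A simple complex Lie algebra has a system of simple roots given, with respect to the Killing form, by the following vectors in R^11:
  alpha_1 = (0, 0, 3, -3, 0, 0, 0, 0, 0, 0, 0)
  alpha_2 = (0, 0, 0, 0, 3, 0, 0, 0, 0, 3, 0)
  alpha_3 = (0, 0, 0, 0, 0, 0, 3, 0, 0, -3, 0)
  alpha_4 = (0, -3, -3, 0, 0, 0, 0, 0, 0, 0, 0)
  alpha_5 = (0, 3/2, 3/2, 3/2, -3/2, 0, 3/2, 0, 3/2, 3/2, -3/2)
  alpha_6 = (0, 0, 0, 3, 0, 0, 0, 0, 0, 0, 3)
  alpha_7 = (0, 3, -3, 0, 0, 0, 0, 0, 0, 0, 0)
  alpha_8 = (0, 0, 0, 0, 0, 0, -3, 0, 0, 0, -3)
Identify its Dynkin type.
Compute the Cartan integers a_ij = 2(alpha_i, alpha_j)/(alpha_j, alpha_j); the resulting 8x8 Cartan matrix is
[[2, 0, 0, -1, 0, -1, -1, 0], [0, 2, -1, 0, 0, 0, 0, 0], [0, -1, 2, 0, 0, 0, 0, -1], [-1, 0, 0, 2, -1, 0, 0, 0], [0, 0, 0, -1, 2, 0, 0, 0], [-1, 0, 0, 0, 0, 2, 0, -1], [-1, 0, 0, 0, 0, 0, 2, 0], [0, 0, -1, 0, 0, -1, 0, 2]].
All simple roots have the same length, so the diagram is simply laced. The associated Dynkin diagram is a chain of 7 nodes with one extra node attached to the third node from one end (E_8), so the type is E_8.

E_8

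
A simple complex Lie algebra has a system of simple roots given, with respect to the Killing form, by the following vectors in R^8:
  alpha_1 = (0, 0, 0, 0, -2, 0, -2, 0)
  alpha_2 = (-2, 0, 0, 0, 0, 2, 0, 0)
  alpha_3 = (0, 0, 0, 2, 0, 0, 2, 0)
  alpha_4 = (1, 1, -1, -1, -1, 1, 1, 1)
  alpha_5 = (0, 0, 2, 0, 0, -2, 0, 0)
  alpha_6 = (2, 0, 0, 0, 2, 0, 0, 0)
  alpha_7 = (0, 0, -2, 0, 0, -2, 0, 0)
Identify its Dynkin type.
type E_7

Compute the Cartan integers a_ij = 2(alpha_i, alpha_j)/(alpha_j, alpha_j); the resulting 7x7 Cartan matrix is
[[2, 0, -1, 0, 0, -1, 0], [0, 2, 0, 0, -1, -1, -1], [-1, 0, 2, 0, 0, 0, 0], [0, 0, 0, 2, -1, 0, 0], [0, -1, 0, -1, 2, 0, 0], [-1, -1, 0, 0, 0, 2, 0], [0, -1, 0, 0, 0, 0, 2]].
All simple roots have the same length, so the diagram is simply laced. The associated Dynkin diagram is a chain of 6 nodes with one extra node attached to the third node from one end (E_7), so the type is E_7.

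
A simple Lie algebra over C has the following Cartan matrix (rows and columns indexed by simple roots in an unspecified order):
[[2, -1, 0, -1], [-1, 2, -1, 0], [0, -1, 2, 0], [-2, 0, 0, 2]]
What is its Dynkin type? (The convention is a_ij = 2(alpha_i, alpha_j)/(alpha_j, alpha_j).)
The matrix has rank 4 with 2's on the diagonal. Reading the off-diagonal entries as Dynkin edges (a single edge where a_ij = a_ji = -1; a double or triple edge where a_ij * a_ji = 2 or 3), the diagram is a chain of 4 nodes with a double edge at one end; the terminal node there is the unique long simple root (C_4). One simple-root ordering that puts it in standard form is (alpha_3, alpha_2, alpha_1, alpha_4). So the algebra is type C_4, i.e. sp(8).

C_4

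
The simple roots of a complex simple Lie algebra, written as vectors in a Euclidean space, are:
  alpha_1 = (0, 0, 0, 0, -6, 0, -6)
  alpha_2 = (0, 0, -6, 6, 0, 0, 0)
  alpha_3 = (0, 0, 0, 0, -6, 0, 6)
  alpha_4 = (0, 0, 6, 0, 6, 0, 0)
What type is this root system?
type D_4

Compute the Cartan integers a_ij = 2(alpha_i, alpha_j)/(alpha_j, alpha_j); the resulting 4x4 Cartan matrix is
[[2, 0, 0, -1], [0, 2, 0, -1], [0, 0, 2, -1], [-1, -1, -1, 2]].
All simple roots have the same length, so the diagram is simply laced. The associated Dynkin diagram is a chain of 2 nodes with a fork of two nodes at one end (D_4), so the type is D_4 (the algebra so(8)).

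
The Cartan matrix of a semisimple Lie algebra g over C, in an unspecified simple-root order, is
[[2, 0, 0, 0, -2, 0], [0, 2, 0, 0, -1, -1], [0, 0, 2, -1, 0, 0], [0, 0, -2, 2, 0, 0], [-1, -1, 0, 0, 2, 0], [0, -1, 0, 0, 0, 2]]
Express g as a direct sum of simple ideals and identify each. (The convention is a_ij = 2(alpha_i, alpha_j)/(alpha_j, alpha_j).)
The diagram associated to this matrix has two connected components: the simple roots {alpha_3, alpha_4} form a chain of 2 nodes with a double edge at one end; the terminal node there is the unique short simple root (B_2), and {alpha_1, alpha_2, alpha_5, alpha_6} form a chain of 4 nodes with a double edge at one end; the terminal node there is the unique long simple root (C_4). A semisimple Lie algebra decomposes uniquely as the direct sum of simple ideals, one per connected component of its Dynkin diagram, so g ≅ B_2 ⊕ C_4 (dimension 10 + 36 = 46).

B2 + C4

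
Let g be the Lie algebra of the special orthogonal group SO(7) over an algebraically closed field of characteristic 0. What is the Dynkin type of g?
This is so(7) with 7 odd, which has dimension 7(7-1)/2 = 21 and rank (7-1)/2 = 3. In the classification of classical Lie algebras, the orthogonal algebra so(2n+1) in an odd number of variables has type B_n; here n = 3, so the Dynkin diagram is a chain of 3 nodes with a double edge at one end; the terminal node there is the unique short simple root (B_3). Hence the type is B_3.

B_3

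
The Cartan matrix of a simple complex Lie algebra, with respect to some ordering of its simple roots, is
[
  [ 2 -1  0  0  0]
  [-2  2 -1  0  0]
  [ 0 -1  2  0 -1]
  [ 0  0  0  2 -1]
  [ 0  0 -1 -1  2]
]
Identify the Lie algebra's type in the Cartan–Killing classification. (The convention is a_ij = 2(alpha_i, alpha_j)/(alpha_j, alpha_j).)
B_5 (so(11))

The matrix has rank 5 with 2's on the diagonal. Reading the off-diagonal entries as Dynkin edges (a single edge where a_ij = a_ji = -1; a double or triple edge where a_ij * a_ji = 2 or 3), the diagram is a chain of 5 nodes with a double edge at one end; the terminal node there is the unique short simple root (B_5). One simple-root ordering that puts it in standard form is (alpha_4, alpha_5, alpha_3, alpha_2, alpha_1). So the algebra is type B_5, i.e. so(11).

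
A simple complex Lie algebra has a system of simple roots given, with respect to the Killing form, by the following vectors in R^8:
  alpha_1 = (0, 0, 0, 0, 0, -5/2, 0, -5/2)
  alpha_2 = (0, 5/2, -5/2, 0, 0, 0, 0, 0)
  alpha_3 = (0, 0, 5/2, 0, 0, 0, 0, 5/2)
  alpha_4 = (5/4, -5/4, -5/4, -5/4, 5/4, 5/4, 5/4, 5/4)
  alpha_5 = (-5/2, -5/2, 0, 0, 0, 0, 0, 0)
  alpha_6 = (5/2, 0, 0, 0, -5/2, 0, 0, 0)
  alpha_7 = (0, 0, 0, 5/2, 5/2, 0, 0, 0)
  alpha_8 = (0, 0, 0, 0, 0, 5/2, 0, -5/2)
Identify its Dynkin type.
Compute the Cartan integers a_ij = 2(alpha_i, alpha_j)/(alpha_j, alpha_j); the resulting 8x8 Cartan matrix is
[[2, 0, -1, -1, 0, 0, 0, 0], [0, 2, -1, 0, -1, 0, 0, 0], [-1, -1, 2, 0, 0, 0, 0, -1], [-1, 0, 0, 2, 0, 0, 0, 0], [0, -1, 0, 0, 2, -1, 0, 0], [0, 0, 0, 0, -1, 2, -1, 0], [0, 0, 0, 0, 0, -1, 2, 0], [0, 0, -1, 0, 0, 0, 0, 2]].
All simple roots have the same length, so the diagram is simply laced. The associated Dynkin diagram is a chain of 7 nodes with one extra node attached to the third node from one end (E_8), so the type is E_8.

type E_8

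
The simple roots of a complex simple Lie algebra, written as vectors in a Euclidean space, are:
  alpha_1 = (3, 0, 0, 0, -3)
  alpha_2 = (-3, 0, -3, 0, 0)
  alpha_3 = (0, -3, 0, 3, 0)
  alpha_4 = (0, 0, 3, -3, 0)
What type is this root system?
Compute the Cartan integers a_ij = 2(alpha_i, alpha_j)/(alpha_j, alpha_j); the resulting 4x4 Cartan matrix is
[[2, -1, 0, 0], [-1, 2, 0, -1], [0, 0, 2, -1], [0, -1, -1, 2]].
All simple roots have the same length, so the diagram is simply laced. The associated Dynkin diagram is a chain of 4 nodes with single edges (A_4), so the type is A_4 (the algebra sl(5)).

A_4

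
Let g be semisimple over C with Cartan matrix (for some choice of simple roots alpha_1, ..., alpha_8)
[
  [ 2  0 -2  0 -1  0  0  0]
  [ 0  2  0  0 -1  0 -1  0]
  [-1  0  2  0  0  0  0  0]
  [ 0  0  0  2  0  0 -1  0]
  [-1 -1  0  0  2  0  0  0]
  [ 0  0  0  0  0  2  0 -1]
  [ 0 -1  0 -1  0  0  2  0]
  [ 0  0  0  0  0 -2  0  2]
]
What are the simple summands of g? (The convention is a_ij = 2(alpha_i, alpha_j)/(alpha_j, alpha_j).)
The diagram associated to this matrix has two connected components: the simple roots {alpha_6, alpha_8} form a chain of 2 nodes with a double edge at one end; the terminal node there is the unique short simple root (B_2), and {alpha_1, alpha_2, alpha_3, alpha_4, alpha_5, alpha_7} form a chain of 6 nodes with a double edge at one end; the terminal node there is the unique short simple root (B_6). A semisimple Lie algebra decomposes uniquely as the direct sum of simple ideals, one per connected component of its Dynkin diagram, so g ≅ B_2 ⊕ B_6 (dimension 10 + 78 = 88).

B_2 (so(5)) + B_6 (so(13))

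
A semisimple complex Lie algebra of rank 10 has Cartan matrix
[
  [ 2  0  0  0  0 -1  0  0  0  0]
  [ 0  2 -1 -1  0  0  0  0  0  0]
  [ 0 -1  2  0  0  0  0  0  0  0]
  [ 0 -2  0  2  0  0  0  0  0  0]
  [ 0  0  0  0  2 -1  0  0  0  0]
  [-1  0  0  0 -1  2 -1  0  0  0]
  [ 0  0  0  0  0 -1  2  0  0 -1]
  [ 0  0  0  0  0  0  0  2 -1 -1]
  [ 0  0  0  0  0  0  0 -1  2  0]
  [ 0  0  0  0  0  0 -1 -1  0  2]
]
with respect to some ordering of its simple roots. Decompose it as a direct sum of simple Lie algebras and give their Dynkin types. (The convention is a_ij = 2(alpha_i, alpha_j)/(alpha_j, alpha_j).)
C_3 (sp(6)) ⊕ D_7 (so(14))

The diagram associated to this matrix has two connected components: the simple roots {alpha_2, alpha_3, alpha_4} form a chain of 3 nodes with a double edge at one end; the terminal node there is the unique long simple root (C_3), and {alpha_1, alpha_5, alpha_6, alpha_7, alpha_8, alpha_9, alpha_10} form a chain of 5 nodes with a fork of two nodes at one end (D_7). A semisimple Lie algebra decomposes uniquely as the direct sum of simple ideals, one per connected component of its Dynkin diagram, so g ≅ C_3 ⊕ D_7 (dimension 21 + 91 = 112).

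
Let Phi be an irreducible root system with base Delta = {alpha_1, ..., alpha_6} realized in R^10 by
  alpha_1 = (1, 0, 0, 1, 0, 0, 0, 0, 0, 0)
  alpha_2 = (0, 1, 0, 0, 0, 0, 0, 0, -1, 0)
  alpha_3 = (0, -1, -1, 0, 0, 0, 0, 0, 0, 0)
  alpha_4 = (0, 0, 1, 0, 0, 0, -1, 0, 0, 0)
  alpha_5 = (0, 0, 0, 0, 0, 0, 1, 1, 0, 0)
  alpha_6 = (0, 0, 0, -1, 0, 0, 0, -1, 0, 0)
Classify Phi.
type A_6

Compute the Cartan integers a_ij = 2(alpha_i, alpha_j)/(alpha_j, alpha_j); the resulting 6x6 Cartan matrix is
[[2, 0, 0, 0, 0, -1], [0, 2, -1, 0, 0, 0], [0, -1, 2, -1, 0, 0], [0, 0, -1, 2, -1, 0], [0, 0, 0, -1, 2, -1], [-1, 0, 0, 0, -1, 2]].
All simple roots have the same length, so the diagram is simply laced. The associated Dynkin diagram is a chain of 6 nodes with single edges (A_6), so the type is A_6 (the algebra sl(7)).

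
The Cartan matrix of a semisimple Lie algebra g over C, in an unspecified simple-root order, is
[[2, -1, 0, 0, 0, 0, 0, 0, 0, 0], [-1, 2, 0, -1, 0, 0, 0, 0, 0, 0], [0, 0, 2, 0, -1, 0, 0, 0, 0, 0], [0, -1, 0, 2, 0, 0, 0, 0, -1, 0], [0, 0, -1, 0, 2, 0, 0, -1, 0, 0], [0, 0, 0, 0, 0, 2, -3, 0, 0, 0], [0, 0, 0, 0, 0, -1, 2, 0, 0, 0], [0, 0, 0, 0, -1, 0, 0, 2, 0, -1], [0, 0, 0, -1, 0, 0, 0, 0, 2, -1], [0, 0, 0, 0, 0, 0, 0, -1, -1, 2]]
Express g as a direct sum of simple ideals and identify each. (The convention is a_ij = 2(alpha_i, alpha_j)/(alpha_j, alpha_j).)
The diagram associated to this matrix has two connected components: the simple roots {alpha_1, alpha_2, alpha_3, alpha_4, alpha_5, alpha_8, alpha_9, alpha_10} form a chain of 8 nodes with single edges (A_8), and {alpha_6, alpha_7} form two nodes joined by a triple edge (G_2). A semisimple Lie algebra decomposes uniquely as the direct sum of simple ideals, one per connected component of its Dynkin diagram, so g ≅ A_8 ⊕ G_2 (dimension 80 + 14 = 94).

A_8 + G_2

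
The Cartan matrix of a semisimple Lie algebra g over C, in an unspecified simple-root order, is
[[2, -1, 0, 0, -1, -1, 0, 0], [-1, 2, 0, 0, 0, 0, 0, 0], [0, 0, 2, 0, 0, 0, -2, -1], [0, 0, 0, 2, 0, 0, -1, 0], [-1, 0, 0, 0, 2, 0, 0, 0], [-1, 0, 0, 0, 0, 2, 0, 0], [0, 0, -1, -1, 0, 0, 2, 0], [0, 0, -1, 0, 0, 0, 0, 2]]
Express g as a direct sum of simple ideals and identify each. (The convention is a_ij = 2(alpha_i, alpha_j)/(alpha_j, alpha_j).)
D_4 ⊕ F_4

The diagram associated to this matrix has two connected components: the simple roots {alpha_1, alpha_2, alpha_5, alpha_6} form a chain of 2 nodes with a fork of two nodes at one end (D_4), and {alpha_3, alpha_4, alpha_7, alpha_8} form a chain of 4 nodes with a double edge between the middle two (F_4). A semisimple Lie algebra decomposes uniquely as the direct sum of simple ideals, one per connected component of its Dynkin diagram, so g ≅ D_4 ⊕ F_4 (dimension 28 + 52 = 80).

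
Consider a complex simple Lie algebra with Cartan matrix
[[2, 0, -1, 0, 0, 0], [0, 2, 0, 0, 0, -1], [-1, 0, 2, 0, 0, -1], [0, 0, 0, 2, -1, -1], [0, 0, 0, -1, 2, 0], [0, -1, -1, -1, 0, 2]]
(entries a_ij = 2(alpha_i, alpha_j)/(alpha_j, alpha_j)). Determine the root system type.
E_6

The matrix has rank 6 with 2's on the diagonal. Reading the off-diagonal entries as Dynkin edges (a single edge where a_ij = a_ji = -1; a double or triple edge where a_ij * a_ji = 2 or 3), the diagram is a chain of 5 nodes with one extra node attached to the third node from one end (E_6). One simple-root ordering that puts it in standard form is (alpha_1, alpha_2, alpha_3, alpha_6, alpha_4, alpha_5). So the algebra is type E_6.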